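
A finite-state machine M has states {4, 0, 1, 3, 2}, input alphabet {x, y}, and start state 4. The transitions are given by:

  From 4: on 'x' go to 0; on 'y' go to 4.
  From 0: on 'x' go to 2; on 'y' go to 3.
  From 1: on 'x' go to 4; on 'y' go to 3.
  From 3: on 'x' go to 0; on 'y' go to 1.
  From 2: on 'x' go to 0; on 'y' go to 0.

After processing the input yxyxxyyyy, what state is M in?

start at 4
read 'y': 4 → 4
read 'x': 4 → 0
read 'y': 0 → 3
read 'x': 3 → 0
read 'x': 0 → 2
read 'y': 2 → 0
read 'y': 0 → 3
read 'y': 3 → 1
read 'y': 1 → 3

3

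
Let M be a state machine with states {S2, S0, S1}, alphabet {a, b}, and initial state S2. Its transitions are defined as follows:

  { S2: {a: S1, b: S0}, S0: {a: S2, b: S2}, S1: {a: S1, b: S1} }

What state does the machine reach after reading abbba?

S1

Trace: S2 -a-> S1 -b-> S1 -b-> S1 -b-> S1 -a-> S1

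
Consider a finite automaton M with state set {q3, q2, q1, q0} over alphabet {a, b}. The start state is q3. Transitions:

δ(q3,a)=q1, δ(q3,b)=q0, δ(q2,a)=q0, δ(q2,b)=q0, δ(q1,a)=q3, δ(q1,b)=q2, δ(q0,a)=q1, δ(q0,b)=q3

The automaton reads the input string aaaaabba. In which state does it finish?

q1

q3 → q1 → q3 → q1 → q3 → q1 → q2 → q0 → q1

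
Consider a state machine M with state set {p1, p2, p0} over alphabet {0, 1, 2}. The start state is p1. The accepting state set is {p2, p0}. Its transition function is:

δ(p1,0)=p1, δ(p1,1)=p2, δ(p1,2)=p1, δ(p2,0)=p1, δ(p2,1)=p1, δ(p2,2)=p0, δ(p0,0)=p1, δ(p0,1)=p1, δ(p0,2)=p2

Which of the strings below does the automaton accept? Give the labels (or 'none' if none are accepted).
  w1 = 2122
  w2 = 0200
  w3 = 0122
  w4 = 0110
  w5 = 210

w1: Trace: p1 -2-> p1 -1-> p2 -2-> p0 -2-> p2  → end p2, accepted
w2: Trace: p1 -0-> p1 -2-> p1 -0-> p1 -0-> p1  → end p1, rejected
w3: Trace: p1 -0-> p1 -1-> p2 -2-> p0 -2-> p2  → end p2, accepted
w4: Trace: p1 -0-> p1 -1-> p2 -1-> p1 -0-> p1  → end p1, rejected
w5: Trace: p1 -2-> p1 -1-> p2 -0-> p1  → end p1, rejected

w1, w3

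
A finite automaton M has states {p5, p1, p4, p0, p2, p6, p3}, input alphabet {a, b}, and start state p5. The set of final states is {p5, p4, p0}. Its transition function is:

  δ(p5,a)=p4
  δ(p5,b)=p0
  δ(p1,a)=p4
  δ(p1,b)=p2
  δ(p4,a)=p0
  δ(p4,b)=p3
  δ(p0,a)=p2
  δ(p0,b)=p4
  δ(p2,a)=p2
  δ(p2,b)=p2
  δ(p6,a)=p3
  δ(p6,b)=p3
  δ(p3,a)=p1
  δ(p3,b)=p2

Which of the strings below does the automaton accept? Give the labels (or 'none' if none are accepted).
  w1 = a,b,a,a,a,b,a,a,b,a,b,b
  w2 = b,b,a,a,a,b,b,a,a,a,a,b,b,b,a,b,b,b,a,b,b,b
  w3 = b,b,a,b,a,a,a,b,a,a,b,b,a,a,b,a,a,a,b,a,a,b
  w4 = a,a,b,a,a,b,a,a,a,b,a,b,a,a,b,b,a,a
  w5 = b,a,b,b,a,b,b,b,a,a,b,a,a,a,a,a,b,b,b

none

w1: p5 → p4 → p3 → p1 → p4 → p0 → p4 → p0 → p2 → p2 → p2 → p2 → p2  → end p2, rejected
w2: p5 → p0 → p4 → p0 → p2 → p2 → p2 → p2 → p2 → p2 → p2 → p2 → p2 → p2 → p2 → p2 → p2 → p2 → p2 → p2 → p2 → p2 → p2  → end p2, rejected
w3: p5 → p0 → p4 → p0 → p4 → p0 → p2 → p2 → p2 → p2 → p2 → p2 → p2 → p2 → p2 → p2 → p2 → p2 → p2 → p2 → p2 → p2 → p2  → end p2, rejected
w4: p5 → p4 → p0 → p4 → p0 → p2 → p2 → p2 → p2 → p2 → p2 → p2 → p2 → p2 → p2 → p2 → p2 → p2 → p2  → end p2, rejected
w5: p5 → p0 → p2 → p2 → p2 → p2 → p2 → p2 → p2 → p2 → p2 → p2 → p2 → p2 → p2 → p2 → p2 → p2 → p2 → p2  → end p2, rejected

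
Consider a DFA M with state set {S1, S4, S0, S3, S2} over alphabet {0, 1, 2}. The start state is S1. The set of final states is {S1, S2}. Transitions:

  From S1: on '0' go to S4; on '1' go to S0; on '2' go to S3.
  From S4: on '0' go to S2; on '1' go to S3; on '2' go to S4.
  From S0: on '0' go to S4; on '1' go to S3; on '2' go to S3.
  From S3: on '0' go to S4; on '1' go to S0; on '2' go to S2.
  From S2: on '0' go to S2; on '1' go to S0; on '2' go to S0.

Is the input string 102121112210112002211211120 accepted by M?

No

S1 → S0 → S4 → S4 → S3 → S2 → S0 → S3 → S0 → S3 → S2 → S0 → S4 → S3 → S0 → S3 → S4 → S2 → S0 → S3 → S0 → S3 → S2 → S0 → S3 → S0 → S3 → S4
End state S4 is not accepting.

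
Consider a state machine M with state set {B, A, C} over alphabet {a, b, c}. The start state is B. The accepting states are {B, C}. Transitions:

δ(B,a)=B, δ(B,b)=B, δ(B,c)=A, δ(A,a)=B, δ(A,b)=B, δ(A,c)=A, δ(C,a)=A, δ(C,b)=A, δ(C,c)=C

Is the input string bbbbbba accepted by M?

B → B → B → B → B → B → B → B
End state B is accepting.

Yes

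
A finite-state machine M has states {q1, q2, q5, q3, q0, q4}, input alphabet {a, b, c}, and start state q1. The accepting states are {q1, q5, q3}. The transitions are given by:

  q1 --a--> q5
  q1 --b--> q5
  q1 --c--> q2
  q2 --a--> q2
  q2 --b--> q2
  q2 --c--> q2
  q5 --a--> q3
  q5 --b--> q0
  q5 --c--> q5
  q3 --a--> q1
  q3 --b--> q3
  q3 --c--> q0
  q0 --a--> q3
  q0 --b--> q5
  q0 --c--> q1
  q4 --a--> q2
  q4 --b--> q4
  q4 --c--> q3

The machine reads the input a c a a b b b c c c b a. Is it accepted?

Yes

start at q1
read 'a': q1 → q5
read 'c': q5 → q5
read 'a': q5 → q3
read 'a': q3 → q1
read 'b': q1 → q5
read 'b': q5 → q0
read 'b': q0 → q5
read 'c': q5 → q5
read 'c': q5 → q5
read 'c': q5 → q5
read 'b': q5 → q0
read 'a': q0 → q3
End state q3 is accepting.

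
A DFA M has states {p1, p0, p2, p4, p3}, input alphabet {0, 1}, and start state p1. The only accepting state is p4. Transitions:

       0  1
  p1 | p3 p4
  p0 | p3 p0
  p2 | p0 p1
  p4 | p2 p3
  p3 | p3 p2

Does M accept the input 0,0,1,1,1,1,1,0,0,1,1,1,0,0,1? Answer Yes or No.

No

start at p1
read '0': p1 → p3
read '0': p3 → p3
read '1': p3 → p2
read '1': p2 → p1
read '1': p1 → p4
read '1': p4 → p3
read '1': p3 → p2
read '0': p2 → p0
read '0': p0 → p3
read '1': p3 → p2
read '1': p2 → p1
read '1': p1 → p4
read '0': p4 → p2
read '0': p2 → p0
read '1': p0 → p0
End state p0 is not accepting.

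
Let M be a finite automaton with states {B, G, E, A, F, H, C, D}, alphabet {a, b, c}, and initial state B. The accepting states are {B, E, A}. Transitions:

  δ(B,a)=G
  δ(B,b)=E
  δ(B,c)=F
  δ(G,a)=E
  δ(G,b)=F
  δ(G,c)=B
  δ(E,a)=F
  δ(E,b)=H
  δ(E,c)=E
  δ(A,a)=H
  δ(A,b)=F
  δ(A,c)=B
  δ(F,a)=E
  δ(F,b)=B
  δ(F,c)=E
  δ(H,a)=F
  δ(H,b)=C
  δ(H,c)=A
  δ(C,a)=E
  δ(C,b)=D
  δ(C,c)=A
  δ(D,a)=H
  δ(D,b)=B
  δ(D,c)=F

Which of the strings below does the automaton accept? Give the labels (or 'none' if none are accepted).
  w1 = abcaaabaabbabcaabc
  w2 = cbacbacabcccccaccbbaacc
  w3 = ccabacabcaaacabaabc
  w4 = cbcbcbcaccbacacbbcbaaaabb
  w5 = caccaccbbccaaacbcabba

w1: Trace: B -a-> G -b-> F -c-> E -a-> F -a-> E -a-> F -b-> B -a-> G -a-> E -b-> H -b-> C -a-> E -b-> H -c-> A -a-> H -a-> F -b-> B -c-> F  → end F, rejected
w2: Trace: B -c-> F -b-> B -a-> G -c-> B -b-> E -a-> F -c-> E -a-> F -b-> B -c-> F -c-> E -c-> E -c-> E -c-> E -a-> F -c-> E -c-> E -b-> H -b-> C -a-> E -a-> F -c-> E -c-> E  → end E, accepted
w3: Trace: B -c-> F -c-> E -a-> F -b-> B -a-> G -c-> B -a-> G -b-> F -c-> E -a-> F -a-> E -a-> F -c-> E -a-> F -b-> B -a-> G -a-> E -b-> H -c-> A  → end A, accepted
w4: Trace: B -c-> F -b-> B -c-> F -b-> B -c-> F -b-> B -c-> F -a-> E -c-> E -c-> E -b-> H -a-> F -c-> E -a-> F -c-> E -b-> H -b-> C -c-> A -b-> F -a-> E -a-> F -a-> E -a-> F -b-> B -b-> E  → end E, accepted
w5: Trace: B -c-> F -a-> E -c-> E -c-> E -a-> F -c-> E -c-> E -b-> H -b-> C -c-> A -c-> B -a-> G -a-> E -a-> F -c-> E -b-> H -c-> A -a-> H -b-> C -b-> D -a-> H  → end H, rejected

w2, w3, w4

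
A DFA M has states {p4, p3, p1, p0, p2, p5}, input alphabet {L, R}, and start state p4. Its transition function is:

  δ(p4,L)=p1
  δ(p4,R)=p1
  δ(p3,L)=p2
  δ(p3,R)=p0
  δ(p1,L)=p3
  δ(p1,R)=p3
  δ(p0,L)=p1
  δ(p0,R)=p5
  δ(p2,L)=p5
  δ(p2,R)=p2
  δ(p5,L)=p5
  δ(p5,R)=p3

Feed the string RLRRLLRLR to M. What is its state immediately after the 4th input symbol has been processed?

p5

start at p4
read 'R': p4 → p1
read 'L': p1 → p3
read 'R': p3 → p0
read 'R': p0 → p5
After 4 symbols: p5.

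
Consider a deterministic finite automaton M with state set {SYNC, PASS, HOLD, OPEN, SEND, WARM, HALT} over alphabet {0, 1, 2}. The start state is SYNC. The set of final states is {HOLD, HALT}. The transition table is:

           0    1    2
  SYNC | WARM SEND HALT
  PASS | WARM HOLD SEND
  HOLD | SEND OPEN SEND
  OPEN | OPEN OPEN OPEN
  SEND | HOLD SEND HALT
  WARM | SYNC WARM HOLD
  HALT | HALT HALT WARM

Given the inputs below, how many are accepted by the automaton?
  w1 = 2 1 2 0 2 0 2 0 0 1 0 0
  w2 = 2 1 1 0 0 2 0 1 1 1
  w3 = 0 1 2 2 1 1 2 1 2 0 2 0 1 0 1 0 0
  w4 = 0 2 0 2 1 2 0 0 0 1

1

w1:
  start at SYNC
  read '2': SYNC → HALT
  read '1': HALT → HALT
  read '2': HALT → WARM
  read '0': WARM → SYNC
  read '2': SYNC → HALT
  read '0': HALT → HALT
  read '2': HALT → WARM
  read '0': WARM → SYNC
  read '0': SYNC → WARM
  read '1': WARM → WARM
  read '0': WARM → SYNC
  read '0': SYNC → WARM
  end WARM, rejected
w2:
  start at SYNC
  read '2': SYNC → HALT
  read '1': HALT → HALT
  read '1': HALT → HALT
  read '0': HALT → HALT
  read '0': HALT → HALT
  read '2': HALT → WARM
  read '0': WARM → SYNC
  read '1': SYNC → SEND
  read '1': SEND → SEND
  read '1': SEND → SEND
  end SEND, rejected
w3:
  start at SYNC
  read '0': SYNC → WARM
  read '1': WARM → WARM
  read '2': WARM → HOLD
  read '2': HOLD → SEND
  read '1': SEND → SEND
  read '1': SEND → SEND
  read '2': SEND → HALT
  read '1': HALT → HALT
  read '2': HALT → WARM
  read '0': WARM → SYNC
  read '2': SYNC → HALT
  read '0': HALT → HALT
  read '1': HALT → HALT
  read '0': HALT → HALT
  read '1': HALT → HALT
  read '0': HALT → HALT
  read '0': HALT → HALT
  end HALT, accepted
w4:
  start at SYNC
  read '0': SYNC → WARM
  read '2': WARM → HOLD
  read '0': HOLD → SEND
  read '2': SEND → HALT
  read '1': HALT → HALT
  read '2': HALT → WARM
  read '0': WARM → SYNC
  read '0': SYNC → WARM
  read '0': WARM → SYNC
  read '1': SYNC → SEND
  end SEND, rejected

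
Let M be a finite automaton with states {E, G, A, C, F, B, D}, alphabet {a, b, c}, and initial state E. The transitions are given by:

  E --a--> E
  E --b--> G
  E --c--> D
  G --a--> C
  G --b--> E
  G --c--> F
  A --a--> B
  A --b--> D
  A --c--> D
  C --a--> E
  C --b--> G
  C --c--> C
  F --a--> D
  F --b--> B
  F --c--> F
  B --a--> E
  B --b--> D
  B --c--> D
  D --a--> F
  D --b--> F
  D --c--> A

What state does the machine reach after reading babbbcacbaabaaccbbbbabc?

F

E → G → C → G → E → G → F → D → A → D → F → D → F → D → F → F → F → B → D → F → B → E → G → F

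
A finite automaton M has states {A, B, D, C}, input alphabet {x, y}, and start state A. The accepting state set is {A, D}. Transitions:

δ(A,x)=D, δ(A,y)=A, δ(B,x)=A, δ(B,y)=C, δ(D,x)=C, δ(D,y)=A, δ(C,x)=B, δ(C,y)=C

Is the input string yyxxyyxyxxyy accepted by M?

A → A → A → D → C → C → C → B → C → B → A → A → A
End state A is accepting.

Yes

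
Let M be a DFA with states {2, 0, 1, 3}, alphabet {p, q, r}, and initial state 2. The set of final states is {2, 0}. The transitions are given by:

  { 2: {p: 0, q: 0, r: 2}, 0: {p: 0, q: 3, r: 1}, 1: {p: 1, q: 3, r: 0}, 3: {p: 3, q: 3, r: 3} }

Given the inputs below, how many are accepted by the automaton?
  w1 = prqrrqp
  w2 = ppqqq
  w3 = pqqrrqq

w1: Trace: 2 -p-> 0 -r-> 1 -q-> 3 -r-> 3 -r-> 3 -q-> 3 -p-> 3  → end 3, rejected
w2: Trace: 2 -p-> 0 -p-> 0 -q-> 3 -q-> 3 -q-> 3  → end 3, rejected
w3: Trace: 2 -p-> 0 -q-> 3 -q-> 3 -r-> 3 -r-> 3 -q-> 3 -q-> 3  → end 3, rejected

0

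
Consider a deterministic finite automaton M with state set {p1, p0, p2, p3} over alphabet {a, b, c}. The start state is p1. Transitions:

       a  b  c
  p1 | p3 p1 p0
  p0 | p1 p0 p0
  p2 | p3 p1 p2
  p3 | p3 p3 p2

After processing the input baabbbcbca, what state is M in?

p1 → p1 → p3 → p3 → p3 → p3 → p3 → p2 → p1 → p0 → p1

p1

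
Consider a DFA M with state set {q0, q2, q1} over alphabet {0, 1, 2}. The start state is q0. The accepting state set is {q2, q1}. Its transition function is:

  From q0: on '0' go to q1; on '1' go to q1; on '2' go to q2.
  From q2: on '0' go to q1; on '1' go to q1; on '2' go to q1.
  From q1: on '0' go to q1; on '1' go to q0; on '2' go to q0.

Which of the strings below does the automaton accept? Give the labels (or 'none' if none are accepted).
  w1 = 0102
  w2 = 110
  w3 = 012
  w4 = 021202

w1:
  start at q0
  read '0': q0 → q1
  read '1': q1 → q0
  read '0': q0 → q1
  read '2': q1 → q0
  end q0, rejected
w2:
  start at q0
  read '1': q0 → q1
  read '1': q1 → q0
  read '0': q0 → q1
  end q1, accepted
w3:
  start at q0
  read '0': q0 → q1
  read '1': q1 → q0
  read '2': q0 → q2
  end q2, accepted
w4:
  start at q0
  read '0': q0 → q1
  read '2': q1 → q0
  read '1': q0 → q1
  read '2': q1 → q0
  read '0': q0 → q1
  read '2': q1 → q0
  end q0, rejected

w2, w3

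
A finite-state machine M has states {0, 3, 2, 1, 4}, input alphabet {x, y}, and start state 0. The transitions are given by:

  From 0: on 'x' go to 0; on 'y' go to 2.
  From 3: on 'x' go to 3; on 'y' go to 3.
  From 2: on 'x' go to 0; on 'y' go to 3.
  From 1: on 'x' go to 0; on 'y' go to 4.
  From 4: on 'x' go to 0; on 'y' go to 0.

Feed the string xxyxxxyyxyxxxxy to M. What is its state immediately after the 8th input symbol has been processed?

start at 0
read 'x': 0 → 0
read 'x': 0 → 0
read 'y': 0 → 2
read 'x': 2 → 0
read 'x': 0 → 0
read 'x': 0 → 0
read 'y': 0 → 2
read 'y': 2 → 3
After 8 symbols: 3.

3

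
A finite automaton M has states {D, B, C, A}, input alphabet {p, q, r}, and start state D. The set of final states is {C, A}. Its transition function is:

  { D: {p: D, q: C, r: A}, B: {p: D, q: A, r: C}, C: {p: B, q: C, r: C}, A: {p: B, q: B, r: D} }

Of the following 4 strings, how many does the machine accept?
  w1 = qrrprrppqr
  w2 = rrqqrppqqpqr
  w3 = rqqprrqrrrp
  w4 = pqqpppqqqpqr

w1:
  start at D
  read 'q': D → C
  read 'r': C → C
  read 'r': C → C
  read 'p': C → B
  read 'r': B → C
  read 'r': C → C
  read 'p': C → B
  read 'p': B → D
  read 'q': D → C
  read 'r': C → C
  end C, accepted
w2:
  start at D
  read 'r': D → A
  read 'r': A → D
  read 'q': D → C
  read 'q': C → C
  read 'r': C → C
  read 'p': C → B
  read 'p': B → D
  read 'q': D → C
  read 'q': C → C
  read 'p': C → B
  read 'q': B → A
  read 'r': A → D
  end D, rejected
w3:
  start at D
  read 'r': D → A
  read 'q': A → B
  read 'q': B → A
  read 'p': A → B
  read 'r': B → C
  read 'r': C → C
  read 'q': C → C
  read 'r': C → C
  read 'r': C → C
  read 'r': C → C
  read 'p': C → B
  end B, rejected
w4:
  start at D
  read 'p': D → D
  read 'q': D → C
  read 'q': C → C
  read 'p': C → B
  read 'p': B → D
  read 'p': D → D
  read 'q': D → C
  read 'q': C → C
  read 'q': C → C
  read 'p': C → B
  read 'q': B → A
  read 'r': A → D
  end D, rejected

1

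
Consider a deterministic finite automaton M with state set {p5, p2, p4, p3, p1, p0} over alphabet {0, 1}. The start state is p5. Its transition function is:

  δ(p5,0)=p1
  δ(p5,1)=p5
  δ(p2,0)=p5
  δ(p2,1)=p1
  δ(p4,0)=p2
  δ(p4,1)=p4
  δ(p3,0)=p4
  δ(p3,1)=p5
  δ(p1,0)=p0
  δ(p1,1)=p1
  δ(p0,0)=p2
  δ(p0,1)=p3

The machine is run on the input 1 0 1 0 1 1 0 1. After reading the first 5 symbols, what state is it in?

p3

start at p5
read '1': p5 → p5
read '0': p5 → p1
read '1': p1 → p1
read '0': p1 → p0
read '1': p0 → p3
After 5 symbols: p3.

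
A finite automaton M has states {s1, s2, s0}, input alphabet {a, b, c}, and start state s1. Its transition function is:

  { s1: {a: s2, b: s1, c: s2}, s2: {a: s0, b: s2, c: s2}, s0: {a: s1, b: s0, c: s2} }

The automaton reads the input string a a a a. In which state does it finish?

s1 → s2 → s0 → s1 → s2

s2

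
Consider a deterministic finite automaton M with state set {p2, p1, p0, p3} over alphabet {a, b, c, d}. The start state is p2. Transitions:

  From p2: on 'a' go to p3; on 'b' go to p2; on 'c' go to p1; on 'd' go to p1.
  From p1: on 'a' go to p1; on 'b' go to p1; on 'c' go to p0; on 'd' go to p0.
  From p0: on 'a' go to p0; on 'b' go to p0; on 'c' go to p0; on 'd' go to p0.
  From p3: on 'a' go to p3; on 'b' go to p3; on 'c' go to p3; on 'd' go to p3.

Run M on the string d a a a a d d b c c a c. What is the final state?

p2 → p1 → p1 → p1 → p1 → p1 → p0 → p0 → p0 → p0 → p0 → p0 → p0

p0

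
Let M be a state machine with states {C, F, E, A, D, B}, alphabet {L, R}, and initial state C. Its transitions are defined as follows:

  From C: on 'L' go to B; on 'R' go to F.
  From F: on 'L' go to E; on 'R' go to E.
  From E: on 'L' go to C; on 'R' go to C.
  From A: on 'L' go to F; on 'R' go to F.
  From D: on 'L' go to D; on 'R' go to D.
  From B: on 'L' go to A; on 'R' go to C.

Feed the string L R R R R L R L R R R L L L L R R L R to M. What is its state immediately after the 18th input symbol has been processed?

B

C → B → C → F → E → C → B → C → B → C → F → E → C → B → A → F → E → C → B
After 18 symbols: B.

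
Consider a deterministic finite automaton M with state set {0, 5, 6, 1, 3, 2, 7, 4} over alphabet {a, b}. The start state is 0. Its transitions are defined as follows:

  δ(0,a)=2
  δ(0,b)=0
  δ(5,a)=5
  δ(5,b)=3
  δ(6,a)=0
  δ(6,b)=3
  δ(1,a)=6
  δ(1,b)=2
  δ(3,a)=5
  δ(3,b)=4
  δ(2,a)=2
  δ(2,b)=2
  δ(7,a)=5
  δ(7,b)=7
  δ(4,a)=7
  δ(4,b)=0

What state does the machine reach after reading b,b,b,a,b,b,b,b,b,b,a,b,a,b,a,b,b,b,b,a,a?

0 → 0 → 0 → 0 → 2 → 2 → 2 → 2 → 2 → 2 → 2 → 2 → 2 → 2 → 2 → 2 → 2 → 2 → 2 → 2 → 2 → 2

2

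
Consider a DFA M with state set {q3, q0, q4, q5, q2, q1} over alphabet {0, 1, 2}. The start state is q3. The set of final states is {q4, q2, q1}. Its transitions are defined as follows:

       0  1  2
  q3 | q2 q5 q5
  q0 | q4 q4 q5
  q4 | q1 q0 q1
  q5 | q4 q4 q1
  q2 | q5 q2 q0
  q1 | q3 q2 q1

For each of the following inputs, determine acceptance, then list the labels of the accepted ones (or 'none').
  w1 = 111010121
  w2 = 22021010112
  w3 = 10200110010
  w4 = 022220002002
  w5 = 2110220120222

w1:
  start at q3
  read '1': q3 → q5
  read '1': q5 → q4
  read '1': q4 → q0
  read '0': q0 → q4
  read '1': q4 → q0
  read '0': q0 → q4
  read '1': q4 → q0
  read '2': q0 → q5
  read '1': q5 → q4
  end q4, accepted
w2:
  start at q3
  read '2': q3 → q5
  read '2': q5 → q1
  read '0': q1 → q3
  read '2': q3 → q5
  read '1': q5 → q4
  read '0': q4 → q1
  read '1': q1 → q2
  read '0': q2 → q5
  read '1': q5 → q4
  read '1': q4 → q0
  read '2': q0 → q5
  end q5, rejected
w3:
  start at q3
  read '1': q3 → q5
  read '0': q5 → q4
  read '2': q4 → q1
  read '0': q1 → q3
  read '0': q3 → q2
  read '1': q2 → q2
  read '1': q2 → q2
  read '0': q2 → q5
  read '0': q5 → q4
  read '1': q4 → q0
  read '0': q0 → q4
  end q4, accepted
w4:
  start at q3
  read '0': q3 → q2
  read '2': q2 → q0
  read '2': q0 → q5
  read '2': q5 → q1
  read '2': q1 → q1
  read '0': q1 → q3
  read '0': q3 → q2
  read '0': q2 → q5
  read '2': q5 → q1
  read '0': q1 → q3
  read '0': q3 → q2
  read '2': q2 → q0
  end q0, rejected
w5:
  start at q3
  read '2': q3 → q5
  read '1': q5 → q4
  read '1': q4 → q0
  read '0': q0 → q4
  read '2': q4 → q1
  read '2': q1 → q1
  read '0': q1 → q3
  read '1': q3 → q5
  read '2': q5 → q1
  read '0': q1 → q3
  read '2': q3 → q5
  read '2': q5 → q1
  read '2': q1 → q1
  end q1, accepted

w1, w3, w5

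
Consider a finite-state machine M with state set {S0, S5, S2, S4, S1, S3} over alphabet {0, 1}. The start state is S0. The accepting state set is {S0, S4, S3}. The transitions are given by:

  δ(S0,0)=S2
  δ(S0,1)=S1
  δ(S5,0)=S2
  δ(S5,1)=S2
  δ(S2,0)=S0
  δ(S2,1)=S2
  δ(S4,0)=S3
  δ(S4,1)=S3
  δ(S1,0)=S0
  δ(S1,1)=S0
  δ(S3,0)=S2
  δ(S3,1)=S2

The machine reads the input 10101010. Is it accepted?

Yes

start at S0
read '1': S0 → S1
read '0': S1 → S0
read '1': S0 → S1
read '0': S1 → S0
read '1': S0 → S1
read '0': S1 → S0
read '1': S0 → S1
read '0': S1 → S0
End state S0 is accepting.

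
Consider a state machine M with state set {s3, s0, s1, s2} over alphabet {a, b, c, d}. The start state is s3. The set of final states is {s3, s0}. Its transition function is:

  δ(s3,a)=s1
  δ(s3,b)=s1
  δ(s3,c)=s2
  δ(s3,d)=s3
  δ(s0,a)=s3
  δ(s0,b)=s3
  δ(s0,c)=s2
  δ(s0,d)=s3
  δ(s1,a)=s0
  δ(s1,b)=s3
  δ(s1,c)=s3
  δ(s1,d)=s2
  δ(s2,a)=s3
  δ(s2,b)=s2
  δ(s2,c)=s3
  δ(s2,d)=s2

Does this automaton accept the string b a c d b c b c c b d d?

No

Trace: s3 -b-> s1 -a-> s0 -c-> s2 -d-> s2 -b-> s2 -c-> s3 -b-> s1 -c-> s3 -c-> s2 -b-> s2 -d-> s2 -d-> s2
End state s2 is not accepting.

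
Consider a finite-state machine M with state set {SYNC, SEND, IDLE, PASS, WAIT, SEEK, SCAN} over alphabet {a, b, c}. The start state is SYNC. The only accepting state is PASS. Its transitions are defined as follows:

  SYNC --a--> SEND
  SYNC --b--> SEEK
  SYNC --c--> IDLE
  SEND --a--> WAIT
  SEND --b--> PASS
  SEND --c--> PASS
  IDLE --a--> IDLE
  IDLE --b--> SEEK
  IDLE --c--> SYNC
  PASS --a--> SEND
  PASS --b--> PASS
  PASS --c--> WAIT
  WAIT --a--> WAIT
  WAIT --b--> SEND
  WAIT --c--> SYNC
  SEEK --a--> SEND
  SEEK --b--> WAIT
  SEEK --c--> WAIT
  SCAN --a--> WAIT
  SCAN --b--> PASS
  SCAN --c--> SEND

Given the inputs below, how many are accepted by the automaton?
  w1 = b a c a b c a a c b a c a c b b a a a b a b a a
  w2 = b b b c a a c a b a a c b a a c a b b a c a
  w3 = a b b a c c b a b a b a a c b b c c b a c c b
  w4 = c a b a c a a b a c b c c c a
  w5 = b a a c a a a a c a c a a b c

1

w1:
  start at SYNC
  read 'b': SYNC → SEEK
  read 'a': SEEK → SEND
  read 'c': SEND → PASS
  read 'a': PASS → SEND
  read 'b': SEND → PASS
  read 'c': PASS → WAIT
  read 'a': WAIT → WAIT
  read 'a': WAIT → WAIT
  read 'c': WAIT → SYNC
  read 'b': SYNC → SEEK
  read 'a': SEEK → SEND
  read 'c': SEND → PASS
  read 'a': PASS → SEND
  read 'c': SEND → PASS
  read 'b': PASS → PASS
  read 'b': PASS → PASS
  read 'a': PASS → SEND
  read 'a': SEND → WAIT
  read 'a': WAIT → WAIT
  read 'b': WAIT → SEND
  read 'a': SEND → WAIT
  read 'b': WAIT → SEND
  read 'a': SEND → WAIT
  read 'a': WAIT → WAIT
  end WAIT, rejected
w2:
  start at SYNC
  read 'b': SYNC → SEEK
  read 'b': SEEK → WAIT
  read 'b': WAIT → SEND
  read 'c': SEND → PASS
  read 'a': PASS → SEND
  read 'a': SEND → WAIT
  read 'c': WAIT → SYNC
  read 'a': SYNC → SEND
  read 'b': SEND → PASS
  read 'a': PASS → SEND
  read 'a': SEND → WAIT
  read 'c': WAIT → SYNC
  read 'b': SYNC → SEEK
  read 'a': SEEK → SEND
  read 'a': SEND → WAIT
  read 'c': WAIT → SYNC
  read 'a': SYNC → SEND
  read 'b': SEND → PASS
  read 'b': PASS → PASS
  read 'a': PASS → SEND
  read 'c': SEND → PASS
  read 'a': PASS → SEND
  end SEND, rejected
w3:
  start at SYNC
  read 'a': SYNC → SEND
  read 'b': SEND → PASS
  read 'b': PASS → PASS
  read 'a': PASS → SEND
  read 'c': SEND → PASS
  read 'c': PASS → WAIT
  read 'b': WAIT → SEND
  read 'a': SEND → WAIT
  read 'b': WAIT → SEND
  read 'a': SEND → WAIT
  read 'b': WAIT → SEND
  read 'a': SEND → WAIT
  read 'a': WAIT → WAIT
  read 'c': WAIT → SYNC
  read 'b': SYNC → SEEK
  read 'b': SEEK → WAIT
  read 'c': WAIT → SYNC
  read 'c': SYNC → IDLE
  read 'b': IDLE → SEEK
  read 'a': SEEK → SEND
  read 'c': SEND → PASS
  read 'c': PASS → WAIT
  read 'b': WAIT → SEND
  end SEND, rejected
w4:
  start at SYNC
  read 'c': SYNC → IDLE
  read 'a': IDLE → IDLE
  read 'b': IDLE → SEEK
  read 'a': SEEK → SEND
  read 'c': SEND → PASS
  read 'a': PASS → SEND
  read 'a': SEND → WAIT
  read 'b': WAIT → SEND
  read 'a': SEND → WAIT
  read 'c': WAIT → SYNC
  read 'b': SYNC → SEEK
  read 'c': SEEK → WAIT
  read 'c': WAIT → SYNC
  read 'c': SYNC → IDLE
  read 'a': IDLE → IDLE
  end IDLE, rejected
w5:
  start at SYNC
  read 'b': SYNC → SEEK
  read 'a': SEEK → SEND
  read 'a': SEND → WAIT
  read 'c': WAIT → SYNC
  read 'a': SYNC → SEND
  read 'a': SEND → WAIT
  read 'a': WAIT → WAIT
  read 'a': WAIT → WAIT
  read 'c': WAIT → SYNC
  read 'a': SYNC → SEND
  read 'c': SEND → PASS
  read 'a': PASS → SEND
  read 'a': SEND → WAIT
  read 'b': WAIT → SEND
  read 'c': SEND → PASS
  end PASS, accepted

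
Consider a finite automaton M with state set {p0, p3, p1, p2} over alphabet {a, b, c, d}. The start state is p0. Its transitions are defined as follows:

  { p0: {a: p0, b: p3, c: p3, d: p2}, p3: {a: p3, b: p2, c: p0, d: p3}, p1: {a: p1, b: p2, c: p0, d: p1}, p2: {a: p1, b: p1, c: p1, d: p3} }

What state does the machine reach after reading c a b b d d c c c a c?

p3

p0 → p3 → p3 → p2 → p1 → p1 → p1 → p0 → p3 → p0 → p0 → p3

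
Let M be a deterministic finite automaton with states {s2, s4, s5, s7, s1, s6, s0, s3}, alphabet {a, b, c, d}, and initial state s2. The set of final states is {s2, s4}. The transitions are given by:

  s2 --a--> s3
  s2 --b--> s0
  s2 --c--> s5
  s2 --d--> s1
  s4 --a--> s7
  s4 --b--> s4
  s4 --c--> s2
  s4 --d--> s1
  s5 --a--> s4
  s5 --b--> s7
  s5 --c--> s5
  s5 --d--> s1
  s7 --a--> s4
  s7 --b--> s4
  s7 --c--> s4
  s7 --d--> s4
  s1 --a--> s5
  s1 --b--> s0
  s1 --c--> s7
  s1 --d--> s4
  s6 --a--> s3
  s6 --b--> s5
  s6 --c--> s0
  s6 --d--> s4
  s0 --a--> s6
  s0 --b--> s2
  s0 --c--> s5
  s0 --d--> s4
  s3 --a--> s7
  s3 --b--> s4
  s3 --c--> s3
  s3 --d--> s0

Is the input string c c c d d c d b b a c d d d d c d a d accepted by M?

start at s2
read 'c': s2 → s5
read 'c': s5 → s5
read 'c': s5 → s5
read 'd': s5 → s1
read 'd': s1 → s4
read 'c': s4 → s2
read 'd': s2 → s1
read 'b': s1 → s0
read 'b': s0 → s2
read 'a': s2 → s3
read 'c': s3 → s3
read 'd': s3 → s0
read 'd': s0 → s4
read 'd': s4 → s1
read 'd': s1 → s4
read 'c': s4 → s2
read 'd': s2 → s1
read 'a': s1 → s5
read 'd': s5 → s1
End state s1 is not accepting.

No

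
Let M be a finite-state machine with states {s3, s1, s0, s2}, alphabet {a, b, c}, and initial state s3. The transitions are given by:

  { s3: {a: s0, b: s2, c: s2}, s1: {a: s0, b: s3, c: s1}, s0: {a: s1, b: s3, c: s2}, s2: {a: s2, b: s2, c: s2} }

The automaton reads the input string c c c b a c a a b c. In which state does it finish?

Trace: s3 -c-> s2 -c-> s2 -c-> s2 -b-> s2 -a-> s2 -c-> s2 -a-> s2 -a-> s2 -b-> s2 -c-> s2

s2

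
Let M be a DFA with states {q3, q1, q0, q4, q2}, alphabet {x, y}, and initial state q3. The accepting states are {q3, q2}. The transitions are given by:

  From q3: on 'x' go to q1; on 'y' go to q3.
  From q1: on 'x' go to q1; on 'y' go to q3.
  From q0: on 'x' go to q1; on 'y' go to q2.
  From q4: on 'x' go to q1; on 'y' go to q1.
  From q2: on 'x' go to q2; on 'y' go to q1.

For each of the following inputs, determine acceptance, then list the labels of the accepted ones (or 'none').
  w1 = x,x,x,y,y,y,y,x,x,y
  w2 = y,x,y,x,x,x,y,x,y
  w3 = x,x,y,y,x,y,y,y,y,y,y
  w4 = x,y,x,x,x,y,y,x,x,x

w1: Trace: q3 -x-> q1 -x-> q1 -x-> q1 -y-> q3 -y-> q3 -y-> q3 -y-> q3 -x-> q1 -x-> q1 -y-> q3  → end q3, accepted
w2: Trace: q3 -y-> q3 -x-> q1 -y-> q3 -x-> q1 -x-> q1 -x-> q1 -y-> q3 -x-> q1 -y-> q3  → end q3, accepted
w3: Trace: q3 -x-> q1 -x-> q1 -y-> q3 -y-> q3 -x-> q1 -y-> q3 -y-> q3 -y-> q3 -y-> q3 -y-> q3 -y-> q3  → end q3, accepted
w4: Trace: q3 -x-> q1 -y-> q3 -x-> q1 -x-> q1 -x-> q1 -y-> q3 -y-> q3 -x-> q1 -x-> q1 -x-> q1  → end q1, rejected

w1, w2, w3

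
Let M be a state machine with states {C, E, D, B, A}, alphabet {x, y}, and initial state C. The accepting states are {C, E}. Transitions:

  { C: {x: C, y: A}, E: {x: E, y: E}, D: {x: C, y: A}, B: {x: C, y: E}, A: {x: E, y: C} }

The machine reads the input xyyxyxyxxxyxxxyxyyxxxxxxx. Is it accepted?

Yes

start at C
read 'x': C → C
read 'y': C → A
read 'y': A → C
read 'x': C → C
read 'y': C → A
read 'x': A → E
read 'y': E → E
read 'x': E → E
read 'x': E → E
read 'x': E → E
read 'y': E → E
read 'x': E → E
read 'x': E → E
read 'x': E → E
read 'y': E → E
read 'x': E → E
read 'y': E → E
read 'y': E → E
read 'x': E → E
read 'x': E → E
read 'x': E → E
read 'x': E → E
read 'x': E → E
read 'x': E → E
read 'x': E → E
End state E is accepting.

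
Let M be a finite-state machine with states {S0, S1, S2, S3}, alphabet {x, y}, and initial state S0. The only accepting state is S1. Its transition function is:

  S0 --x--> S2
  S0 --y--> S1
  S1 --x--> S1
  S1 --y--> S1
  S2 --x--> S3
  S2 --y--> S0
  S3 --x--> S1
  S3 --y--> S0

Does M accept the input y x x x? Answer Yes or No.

S0 → S1 → S1 → S1 → S1
End state S1 is accepting.

Yes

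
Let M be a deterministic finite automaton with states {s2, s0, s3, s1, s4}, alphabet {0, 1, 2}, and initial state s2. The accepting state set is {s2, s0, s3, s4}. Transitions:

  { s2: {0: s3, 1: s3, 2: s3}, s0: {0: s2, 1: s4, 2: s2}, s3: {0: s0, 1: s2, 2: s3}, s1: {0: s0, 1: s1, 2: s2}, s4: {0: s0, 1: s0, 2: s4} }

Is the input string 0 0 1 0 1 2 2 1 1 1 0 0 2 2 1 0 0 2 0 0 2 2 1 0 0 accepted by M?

s2 → s3 → s0 → s4 → s0 → s4 → s4 → s4 → s0 → s4 → s0 → s2 → s3 → s3 → s3 → s2 → s3 → s0 → s2 → s3 → s0 → s2 → s3 → s2 → s3 → s0
End state s0 is accepting.

Yes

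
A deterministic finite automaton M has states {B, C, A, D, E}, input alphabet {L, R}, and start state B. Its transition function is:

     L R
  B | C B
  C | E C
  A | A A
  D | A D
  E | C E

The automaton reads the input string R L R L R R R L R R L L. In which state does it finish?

C

start at B
read 'R': B → B
read 'L': B → C
read 'R': C → C
read 'L': C → E
read 'R': E → E
read 'R': E → E
read 'R': E → E
read 'L': E → C
read 'R': C → C
read 'R': C → C
read 'L': C → E
read 'L': E → C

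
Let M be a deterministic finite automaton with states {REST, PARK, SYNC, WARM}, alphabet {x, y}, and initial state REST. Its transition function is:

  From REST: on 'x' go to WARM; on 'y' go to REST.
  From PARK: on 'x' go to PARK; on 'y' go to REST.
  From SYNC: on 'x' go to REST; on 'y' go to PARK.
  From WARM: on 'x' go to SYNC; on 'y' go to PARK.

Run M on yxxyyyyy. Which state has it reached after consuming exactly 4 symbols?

PARK

start at REST
read 'y': REST → REST
read 'x': REST → WARM
read 'x': WARM → SYNC
read 'y': SYNC → PARK
After 4 symbols: PARK.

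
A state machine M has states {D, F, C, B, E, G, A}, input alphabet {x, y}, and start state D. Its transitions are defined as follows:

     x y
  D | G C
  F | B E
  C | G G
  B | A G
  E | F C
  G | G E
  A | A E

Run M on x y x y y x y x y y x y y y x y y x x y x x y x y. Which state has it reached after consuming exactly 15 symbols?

G

D → G → E → F → E → C → G → E → F → E → C → G → E → C → G → G
After 15 symbols: G.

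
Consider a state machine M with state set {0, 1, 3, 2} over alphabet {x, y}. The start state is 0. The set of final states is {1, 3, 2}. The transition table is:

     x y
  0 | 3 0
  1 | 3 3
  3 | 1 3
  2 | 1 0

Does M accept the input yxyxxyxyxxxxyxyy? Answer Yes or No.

Yes

0 → 0 → 3 → 3 → 1 → 3 → 3 → 1 → 3 → 1 → 3 → 1 → 3 → 3 → 1 → 3 → 3
End state 3 is accepting.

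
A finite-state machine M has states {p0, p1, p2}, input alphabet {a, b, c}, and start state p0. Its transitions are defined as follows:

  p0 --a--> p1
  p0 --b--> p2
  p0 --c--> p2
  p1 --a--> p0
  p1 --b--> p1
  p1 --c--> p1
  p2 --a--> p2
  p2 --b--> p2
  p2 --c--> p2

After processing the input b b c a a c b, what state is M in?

start at p0
read 'b': p0 → p2
read 'b': p2 → p2
read 'c': p2 → p2
read 'a': p2 → p2
read 'a': p2 → p2
read 'c': p2 → p2
read 'b': p2 → p2

p2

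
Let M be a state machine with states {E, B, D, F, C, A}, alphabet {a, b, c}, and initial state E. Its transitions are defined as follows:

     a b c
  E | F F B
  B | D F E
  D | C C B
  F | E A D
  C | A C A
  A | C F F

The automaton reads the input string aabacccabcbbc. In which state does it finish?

F

start at E
read 'a': E → F
read 'a': F → E
read 'b': E → F
read 'a': F → E
read 'c': E → B
read 'c': B → E
read 'c': E → B
read 'a': B → D
read 'b': D → C
read 'c': C → A
read 'b': A → F
read 'b': F → A
read 'c': A → F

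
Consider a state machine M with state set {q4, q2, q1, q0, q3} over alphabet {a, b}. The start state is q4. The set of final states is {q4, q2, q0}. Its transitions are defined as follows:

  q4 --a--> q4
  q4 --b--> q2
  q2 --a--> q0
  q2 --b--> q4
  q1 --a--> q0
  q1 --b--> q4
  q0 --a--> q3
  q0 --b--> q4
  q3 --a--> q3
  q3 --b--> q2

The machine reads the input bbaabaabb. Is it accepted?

Yes

start at q4
read 'b': q4 → q2
read 'b': q2 → q4
read 'a': q4 → q4
read 'a': q4 → q4
read 'b': q4 → q2
read 'a': q2 → q0
read 'a': q0 → q3
read 'b': q3 → q2
read 'b': q2 → q4
End state q4 is accepting.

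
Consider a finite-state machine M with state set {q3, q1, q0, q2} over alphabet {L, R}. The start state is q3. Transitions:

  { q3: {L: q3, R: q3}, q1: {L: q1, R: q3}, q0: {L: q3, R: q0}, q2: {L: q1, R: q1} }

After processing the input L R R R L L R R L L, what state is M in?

q3

Trace: q3 -L-> q3 -R-> q3 -R-> q3 -R-> q3 -L-> q3 -L-> q3 -R-> q3 -R-> q3 -L-> q3 -L-> q3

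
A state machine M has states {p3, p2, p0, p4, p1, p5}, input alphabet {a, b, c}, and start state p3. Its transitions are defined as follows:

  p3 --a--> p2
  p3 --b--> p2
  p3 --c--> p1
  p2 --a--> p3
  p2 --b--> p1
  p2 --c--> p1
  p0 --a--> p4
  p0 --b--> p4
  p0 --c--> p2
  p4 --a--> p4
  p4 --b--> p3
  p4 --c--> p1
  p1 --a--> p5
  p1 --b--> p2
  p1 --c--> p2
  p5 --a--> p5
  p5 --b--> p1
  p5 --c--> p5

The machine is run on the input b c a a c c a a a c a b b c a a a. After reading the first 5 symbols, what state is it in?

p5

p3 → p2 → p1 → p5 → p5 → p5
After 5 symbols: p5.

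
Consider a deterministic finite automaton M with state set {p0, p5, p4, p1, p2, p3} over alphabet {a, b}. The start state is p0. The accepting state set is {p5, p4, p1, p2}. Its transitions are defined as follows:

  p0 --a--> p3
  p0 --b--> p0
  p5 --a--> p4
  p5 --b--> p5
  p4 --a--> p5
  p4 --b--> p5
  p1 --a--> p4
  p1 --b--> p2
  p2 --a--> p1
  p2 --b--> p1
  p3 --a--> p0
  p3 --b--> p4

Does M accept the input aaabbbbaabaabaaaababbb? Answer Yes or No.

Yes

start at p0
read 'a': p0 → p3
read 'a': p3 → p0
read 'a': p0 → p3
read 'b': p3 → p4
read 'b': p4 → p5
read 'b': p5 → p5
read 'b': p5 → p5
read 'a': p5 → p4
read 'a': p4 → p5
read 'b': p5 → p5
read 'a': p5 → p4
read 'a': p4 → p5
read 'b': p5 → p5
read 'a': p5 → p4
read 'a': p4 → p5
read 'a': p5 → p4
read 'a': p4 → p5
read 'b': p5 → p5
read 'a': p5 → p4
read 'b': p4 → p5
read 'b': p5 → p5
read 'b': p5 → p5
End state p5 is accepting.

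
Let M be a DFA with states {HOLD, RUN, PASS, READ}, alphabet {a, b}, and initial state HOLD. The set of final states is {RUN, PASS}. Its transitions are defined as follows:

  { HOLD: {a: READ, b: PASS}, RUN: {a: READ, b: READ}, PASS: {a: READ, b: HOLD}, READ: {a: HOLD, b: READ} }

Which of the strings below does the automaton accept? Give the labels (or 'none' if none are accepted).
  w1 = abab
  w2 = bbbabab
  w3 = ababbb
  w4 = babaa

w1: Trace: HOLD -a-> READ -b-> READ -a-> HOLD -b-> PASS  → end PASS, accepted
w2: Trace: HOLD -b-> PASS -b-> HOLD -b-> PASS -a-> READ -b-> READ -a-> HOLD -b-> PASS  → end PASS, accepted
w3: Trace: HOLD -a-> READ -b-> READ -a-> HOLD -b-> PASS -b-> HOLD -b-> PASS  → end PASS, accepted
w4: Trace: HOLD -b-> PASS -a-> READ -b-> READ -a-> HOLD -a-> READ  → end READ, rejected

w1, w2, w3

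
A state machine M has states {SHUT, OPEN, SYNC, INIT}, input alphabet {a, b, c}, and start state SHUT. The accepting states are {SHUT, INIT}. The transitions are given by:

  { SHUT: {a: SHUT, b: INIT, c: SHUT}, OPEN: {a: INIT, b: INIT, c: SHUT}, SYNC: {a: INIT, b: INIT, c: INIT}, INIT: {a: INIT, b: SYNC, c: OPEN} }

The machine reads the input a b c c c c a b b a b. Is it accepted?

No

Trace: SHUT -a-> SHUT -b-> INIT -c-> OPEN -c-> SHUT -c-> SHUT -c-> SHUT -a-> SHUT -b-> INIT -b-> SYNC -a-> INIT -b-> SYNC
End state SYNC is not accepting.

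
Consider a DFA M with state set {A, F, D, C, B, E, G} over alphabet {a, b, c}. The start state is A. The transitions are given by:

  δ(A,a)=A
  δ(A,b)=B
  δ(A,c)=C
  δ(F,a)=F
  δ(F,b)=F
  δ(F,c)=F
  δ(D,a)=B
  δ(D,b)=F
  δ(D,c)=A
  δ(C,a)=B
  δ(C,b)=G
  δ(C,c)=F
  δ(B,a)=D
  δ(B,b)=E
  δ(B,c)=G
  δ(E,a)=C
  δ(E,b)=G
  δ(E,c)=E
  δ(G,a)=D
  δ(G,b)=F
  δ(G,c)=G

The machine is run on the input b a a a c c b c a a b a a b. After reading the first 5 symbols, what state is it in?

A → B → D → B → D → A
After 5 symbols: A.

A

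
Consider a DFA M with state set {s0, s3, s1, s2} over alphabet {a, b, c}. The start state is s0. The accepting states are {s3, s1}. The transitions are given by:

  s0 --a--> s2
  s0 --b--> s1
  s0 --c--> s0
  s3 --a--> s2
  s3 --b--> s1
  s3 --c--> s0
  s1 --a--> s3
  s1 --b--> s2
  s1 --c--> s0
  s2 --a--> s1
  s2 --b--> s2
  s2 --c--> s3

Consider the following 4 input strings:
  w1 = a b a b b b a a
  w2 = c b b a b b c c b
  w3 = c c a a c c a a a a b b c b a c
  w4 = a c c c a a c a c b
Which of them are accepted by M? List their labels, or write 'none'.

w1: Trace: s0 -a-> s2 -b-> s2 -a-> s1 -b-> s2 -b-> s2 -b-> s2 -a-> s1 -a-> s3  → end s3, accepted
w2: Trace: s0 -c-> s0 -b-> s1 -b-> s2 -a-> s1 -b-> s2 -b-> s2 -c-> s3 -c-> s0 -b-> s1  → end s1, accepted
w3: Trace: s0 -c-> s0 -c-> s0 -a-> s2 -a-> s1 -c-> s0 -c-> s0 -a-> s2 -a-> s1 -a-> s3 -a-> s2 -b-> s2 -b-> s2 -c-> s3 -b-> s1 -a-> s3 -c-> s0  → end s0, rejected
w4: Trace: s0 -a-> s2 -c-> s3 -c-> s0 -c-> s0 -a-> s2 -a-> s1 -c-> s0 -a-> s2 -c-> s3 -b-> s1  → end s1, accepted

w1, w2, w4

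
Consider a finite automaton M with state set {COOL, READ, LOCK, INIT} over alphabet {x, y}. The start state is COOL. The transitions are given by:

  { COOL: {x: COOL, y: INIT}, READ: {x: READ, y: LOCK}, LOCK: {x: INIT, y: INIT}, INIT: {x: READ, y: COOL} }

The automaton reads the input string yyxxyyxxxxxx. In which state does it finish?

Trace: COOL -y-> INIT -y-> COOL -x-> COOL -x-> COOL -y-> INIT -y-> COOL -x-> COOL -x-> COOL -x-> COOL -x-> COOL -x-> COOL -x-> COOL

COOL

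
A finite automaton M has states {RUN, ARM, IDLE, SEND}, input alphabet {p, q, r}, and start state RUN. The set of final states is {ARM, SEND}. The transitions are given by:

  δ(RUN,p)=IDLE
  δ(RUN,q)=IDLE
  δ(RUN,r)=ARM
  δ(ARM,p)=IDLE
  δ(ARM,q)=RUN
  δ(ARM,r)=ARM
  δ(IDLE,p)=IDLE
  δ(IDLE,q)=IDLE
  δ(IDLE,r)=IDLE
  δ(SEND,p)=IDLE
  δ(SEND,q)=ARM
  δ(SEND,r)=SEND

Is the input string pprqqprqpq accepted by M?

No

start at RUN
read 'p': RUN → IDLE
read 'p': IDLE → IDLE
read 'r': IDLE → IDLE
read 'q': IDLE → IDLE
read 'q': IDLE → IDLE
read 'p': IDLE → IDLE
read 'r': IDLE → IDLE
read 'q': IDLE → IDLE
read 'p': IDLE → IDLE
read 'q': IDLE → IDLE
End state IDLE is not accepting.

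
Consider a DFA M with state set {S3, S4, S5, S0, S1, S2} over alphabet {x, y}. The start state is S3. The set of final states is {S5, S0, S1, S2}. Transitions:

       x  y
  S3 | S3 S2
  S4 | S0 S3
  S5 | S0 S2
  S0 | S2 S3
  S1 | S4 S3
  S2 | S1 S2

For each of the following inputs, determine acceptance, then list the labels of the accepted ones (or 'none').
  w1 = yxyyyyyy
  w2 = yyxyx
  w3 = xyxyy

w1: S3 → S2 → S1 → S3 → S2 → S2 → S2 → S2 → S2  → end S2, accepted
w2: S3 → S2 → S2 → S1 → S3 → S3  → end S3, rejected
w3: S3 → S3 → S2 → S1 → S3 → S2  → end S2, accepted

w1, w3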